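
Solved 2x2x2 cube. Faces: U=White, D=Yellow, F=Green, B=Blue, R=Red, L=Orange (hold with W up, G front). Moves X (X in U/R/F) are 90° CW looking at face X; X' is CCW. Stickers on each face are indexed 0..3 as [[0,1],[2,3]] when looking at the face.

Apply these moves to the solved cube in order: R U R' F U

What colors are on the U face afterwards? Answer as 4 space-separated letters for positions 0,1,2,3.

Answer: O W Y W

Derivation:
After move 1 (R): R=RRRR U=WGWG F=GYGY D=YBYB B=WBWB
After move 2 (U): U=WWGG F=RRGY R=WBRR B=OOWB L=GYOO
After move 3 (R'): R=BRWR U=WWGO F=RWGG D=YRYY B=BOBB
After move 4 (F): F=GRGW U=WWOY R=GROR D=WBYY L=GYOR
After move 5 (U): U=OWYW F=GRGW R=BOOR B=GYBB L=GROR
Query: U face = OWYW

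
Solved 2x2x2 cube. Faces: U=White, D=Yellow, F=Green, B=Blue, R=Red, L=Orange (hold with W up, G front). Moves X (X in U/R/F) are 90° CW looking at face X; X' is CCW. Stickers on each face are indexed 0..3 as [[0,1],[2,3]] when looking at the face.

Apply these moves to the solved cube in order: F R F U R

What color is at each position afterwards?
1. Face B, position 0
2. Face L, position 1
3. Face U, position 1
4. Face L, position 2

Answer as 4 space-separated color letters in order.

After move 1 (F): F=GGGG U=WWOO R=WRWR D=RRYY L=OYOY
After move 2 (R): R=WWRR U=WGOG F=GRGY D=RBYB B=OBWB
After move 3 (F): F=GGYR U=WGYY R=OWGR D=RWYB L=OROB
After move 4 (U): U=YWYG F=OWYR R=OBGR B=ORWB L=GGOB
After move 5 (R): R=GORB U=YWYR F=OWYB D=RWYO B=GRWB
Query 1: B[0] = G
Query 2: L[1] = G
Query 3: U[1] = W
Query 4: L[2] = O

Answer: G G W O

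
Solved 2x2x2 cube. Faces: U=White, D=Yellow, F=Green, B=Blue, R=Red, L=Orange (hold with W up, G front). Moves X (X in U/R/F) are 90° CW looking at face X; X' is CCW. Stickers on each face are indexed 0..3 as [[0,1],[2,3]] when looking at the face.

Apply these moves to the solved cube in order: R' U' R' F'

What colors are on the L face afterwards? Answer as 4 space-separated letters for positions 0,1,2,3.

After move 1 (R'): R=RRRR U=WBWB F=GWGW D=YGYG B=YBYB
After move 2 (U'): U=BBWW F=OOGW R=GWRR B=RRYB L=YBOO
After move 3 (R'): R=WRGR U=BYWR F=OBGW D=YOYW B=GRGB
After move 4 (F'): F=BWOG U=BYWG R=ORYR D=BOYW L=YROW
Query: L face = YROW

Answer: Y R O W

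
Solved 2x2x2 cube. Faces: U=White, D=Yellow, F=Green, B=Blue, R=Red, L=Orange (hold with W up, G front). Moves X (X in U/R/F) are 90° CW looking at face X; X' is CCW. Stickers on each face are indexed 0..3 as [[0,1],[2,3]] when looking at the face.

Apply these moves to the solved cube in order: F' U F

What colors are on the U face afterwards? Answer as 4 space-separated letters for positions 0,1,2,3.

Answer: R W W G

Derivation:
After move 1 (F'): F=GGGG U=WWRR R=YRYR D=OOYY L=OWOW
After move 2 (U): U=RWRW F=YRGG R=BBYR B=OWBB L=GGOW
After move 3 (F): F=GYGR U=RWWG R=RBWR D=YBYY L=GOOO
Query: U face = RWWG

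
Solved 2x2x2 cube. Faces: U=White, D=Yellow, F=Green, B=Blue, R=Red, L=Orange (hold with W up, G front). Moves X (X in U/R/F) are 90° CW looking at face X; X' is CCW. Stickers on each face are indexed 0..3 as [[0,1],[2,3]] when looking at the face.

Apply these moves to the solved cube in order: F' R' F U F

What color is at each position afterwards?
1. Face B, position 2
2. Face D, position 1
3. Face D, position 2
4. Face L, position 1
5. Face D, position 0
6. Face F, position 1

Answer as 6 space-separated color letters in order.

After move 1 (F'): F=GGGG U=WWRR R=YRYR D=OOYY L=OWOW
After move 2 (R'): R=RRYY U=WBRB F=GWGR D=OGYG B=YBOB
After move 3 (F): F=GGRW U=WBWW R=RRBY D=YRYG L=OOOG
After move 4 (U): U=WWWB F=RRRW R=YBBY B=OOOB L=GGOG
After move 5 (F): F=RRWR U=WWGG R=WBBY D=BYYG L=GYOR
Query 1: B[2] = O
Query 2: D[1] = Y
Query 3: D[2] = Y
Query 4: L[1] = Y
Query 5: D[0] = B
Query 6: F[1] = R

Answer: O Y Y Y B R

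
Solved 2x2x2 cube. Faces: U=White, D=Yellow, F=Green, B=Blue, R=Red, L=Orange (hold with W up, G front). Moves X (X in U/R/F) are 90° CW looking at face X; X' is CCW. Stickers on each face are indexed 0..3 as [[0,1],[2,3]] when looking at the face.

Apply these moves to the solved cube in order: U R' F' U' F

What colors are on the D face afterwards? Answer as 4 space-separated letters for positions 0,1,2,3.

After move 1 (U): U=WWWW F=RRGG R=BBRR B=OOBB L=GGOO
After move 2 (R'): R=BRBR U=WBWO F=RWGW D=YRYG B=YOYB
After move 3 (F'): F=WWRG U=WBBB R=RRYR D=GOYG L=GOOW
After move 4 (U'): U=BBWB F=GORG R=WWYR B=RRYB L=YOOW
After move 5 (F): F=RGGO U=BBWO R=WWBR D=YWYG L=YGOO
Query: D face = YWYG

Answer: Y W Y G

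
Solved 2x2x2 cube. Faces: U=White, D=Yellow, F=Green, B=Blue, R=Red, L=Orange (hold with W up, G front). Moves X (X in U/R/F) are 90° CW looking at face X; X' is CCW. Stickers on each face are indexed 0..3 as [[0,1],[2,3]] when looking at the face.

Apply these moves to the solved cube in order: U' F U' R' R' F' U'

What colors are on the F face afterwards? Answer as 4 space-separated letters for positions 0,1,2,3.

Answer: R Y B G

Derivation:
After move 1 (U'): U=WWWW F=OOGG R=GGRR B=RRBB L=BBOO
After move 2 (F): F=GOGO U=WWOB R=WGWR D=RGYY L=BYOY
After move 3 (U'): U=WBWO F=BYGO R=GOWR B=WGBB L=RROY
After move 4 (R'): R=ORGW U=WBWW F=BBGO D=RYYO B=YGGB
After move 5 (R'): R=RWOG U=WGWY F=BBGW D=RBYO B=OGYB
After move 6 (F'): F=BWBG U=WGRO R=BWRG D=RYYO L=RYOW
After move 7 (U'): U=GOWR F=RYBG R=BWRG B=BWYB L=OGOW
Query: F face = RYBG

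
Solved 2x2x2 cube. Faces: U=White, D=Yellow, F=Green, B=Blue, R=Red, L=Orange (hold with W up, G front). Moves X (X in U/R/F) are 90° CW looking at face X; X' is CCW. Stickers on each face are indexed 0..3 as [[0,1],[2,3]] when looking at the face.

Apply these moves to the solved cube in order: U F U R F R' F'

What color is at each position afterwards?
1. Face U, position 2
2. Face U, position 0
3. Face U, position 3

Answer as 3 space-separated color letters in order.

After move 1 (U): U=WWWW F=RRGG R=BBRR B=OOBB L=GGOO
After move 2 (F): F=GRGR U=WWOG R=WBWR D=RBYY L=GYOY
After move 3 (U): U=OWGW F=WBGR R=OOWR B=GYBB L=GROY
After move 4 (R): R=WORO U=OBGR F=WBGY D=RBYG B=WYWB
After move 5 (F): F=GWYB U=OBYR R=GORO D=RWYG L=GROB
After move 6 (R'): R=OOGR U=OWYW F=GBYR D=RWYB B=GYWB
After move 7 (F'): F=BRGY U=OWOG R=WORR D=RBYB L=GWOY
Query 1: U[2] = O
Query 2: U[0] = O
Query 3: U[3] = G

Answer: O O G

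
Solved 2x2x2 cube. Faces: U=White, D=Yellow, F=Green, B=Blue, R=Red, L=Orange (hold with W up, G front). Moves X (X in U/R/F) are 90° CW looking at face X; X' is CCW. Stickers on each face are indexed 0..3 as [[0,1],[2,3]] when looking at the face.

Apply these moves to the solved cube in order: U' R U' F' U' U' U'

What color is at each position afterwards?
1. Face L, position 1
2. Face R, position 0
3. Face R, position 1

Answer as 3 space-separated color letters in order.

After move 1 (U'): U=WWWW F=OOGG R=GGRR B=RRBB L=BBOO
After move 2 (R): R=RGRG U=WOWG F=OYGY D=YBYR B=WRWB
After move 3 (U'): U=OGWW F=BBGY R=OYRG B=RGWB L=WROO
After move 4 (F'): F=BYBG U=OGOR R=BYYG D=ROYR L=WWOW
After move 5 (U'): U=GROO F=WWBG R=BYYG B=BYWB L=RGOW
After move 6 (U'): U=ROGO F=RGBG R=WWYG B=BYWB L=BYOW
After move 7 (U'): U=OORG F=BYBG R=RGYG B=WWWB L=BYOW
Query 1: L[1] = Y
Query 2: R[0] = R
Query 3: R[1] = G

Answer: Y R G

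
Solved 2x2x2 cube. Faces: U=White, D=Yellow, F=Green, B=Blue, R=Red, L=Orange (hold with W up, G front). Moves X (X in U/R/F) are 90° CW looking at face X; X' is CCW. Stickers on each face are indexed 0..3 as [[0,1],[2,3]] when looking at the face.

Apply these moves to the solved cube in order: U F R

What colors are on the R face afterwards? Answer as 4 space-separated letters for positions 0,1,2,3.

After move 1 (U): U=WWWW F=RRGG R=BBRR B=OOBB L=GGOO
After move 2 (F): F=GRGR U=WWOG R=WBWR D=RBYY L=GYOY
After move 3 (R): R=WWRB U=WROR F=GBGY D=RBYO B=GOWB
Query: R face = WWRB

Answer: W W R B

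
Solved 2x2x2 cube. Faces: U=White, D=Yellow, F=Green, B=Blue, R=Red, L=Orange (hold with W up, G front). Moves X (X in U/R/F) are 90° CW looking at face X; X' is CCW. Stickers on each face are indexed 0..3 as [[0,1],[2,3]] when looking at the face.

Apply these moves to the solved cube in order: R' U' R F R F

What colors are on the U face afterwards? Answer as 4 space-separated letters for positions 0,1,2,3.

After move 1 (R'): R=RRRR U=WBWB F=GWGW D=YGYG B=YBYB
After move 2 (U'): U=BBWW F=OOGW R=GWRR B=RRYB L=YBOO
After move 3 (R): R=RGRW U=BOWW F=OGGG D=YYYR B=WRBB
After move 4 (F): F=GOGG U=BOOB R=WGWW D=RRYR L=YYOY
After move 5 (R): R=WWWG U=BOOG F=GRGR D=RBYW B=BROB
After move 6 (F): F=GGRR U=BOYY R=OWGG D=WWYW L=YROB
Query: U face = BOYY

Answer: B O Y Y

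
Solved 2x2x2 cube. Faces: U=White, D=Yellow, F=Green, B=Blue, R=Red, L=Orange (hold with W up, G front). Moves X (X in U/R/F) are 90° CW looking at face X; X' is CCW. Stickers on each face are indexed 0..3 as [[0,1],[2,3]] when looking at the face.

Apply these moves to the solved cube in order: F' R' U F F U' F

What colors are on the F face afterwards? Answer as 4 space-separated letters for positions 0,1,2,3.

Answer: R G R Y

Derivation:
After move 1 (F'): F=GGGG U=WWRR R=YRYR D=OOYY L=OWOW
After move 2 (R'): R=RRYY U=WBRB F=GWGR D=OGYG B=YBOB
After move 3 (U): U=RWBB F=RRGR R=YBYY B=OWOB L=GWOW
After move 4 (F): F=GRRR U=RWWW R=BBBY D=YYYG L=GOOG
After move 5 (F): F=RGRR U=RWGO R=WBWY D=BBYG L=GYOY
After move 6 (U'): U=WORG F=GYRR R=RGWY B=WBOB L=OWOY
After move 7 (F): F=RGRY U=WOYW R=RGGY D=WRYG L=OBOB
Query: F face = RGRY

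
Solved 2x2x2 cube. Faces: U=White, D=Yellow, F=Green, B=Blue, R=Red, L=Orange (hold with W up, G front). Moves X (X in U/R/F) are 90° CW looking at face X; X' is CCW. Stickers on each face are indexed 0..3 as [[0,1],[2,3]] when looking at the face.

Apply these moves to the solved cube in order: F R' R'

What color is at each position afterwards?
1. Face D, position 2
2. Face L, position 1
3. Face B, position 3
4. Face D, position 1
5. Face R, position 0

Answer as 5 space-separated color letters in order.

After move 1 (F): F=GGGG U=WWOO R=WRWR D=RRYY L=OYOY
After move 2 (R'): R=RRWW U=WBOB F=GWGO D=RGYG B=YBRB
After move 3 (R'): R=RWRW U=WROY F=GBGB D=RWYO B=GBGB
Query 1: D[2] = Y
Query 2: L[1] = Y
Query 3: B[3] = B
Query 4: D[1] = W
Query 5: R[0] = R

Answer: Y Y B W R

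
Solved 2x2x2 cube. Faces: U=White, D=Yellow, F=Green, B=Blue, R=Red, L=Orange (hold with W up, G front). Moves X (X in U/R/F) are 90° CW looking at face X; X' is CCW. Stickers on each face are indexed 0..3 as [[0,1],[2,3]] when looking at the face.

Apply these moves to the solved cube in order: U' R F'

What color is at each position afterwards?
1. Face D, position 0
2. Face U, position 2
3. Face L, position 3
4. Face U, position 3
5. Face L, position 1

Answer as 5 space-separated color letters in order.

Answer: B R W R G

Derivation:
After move 1 (U'): U=WWWW F=OOGG R=GGRR B=RRBB L=BBOO
After move 2 (R): R=RGRG U=WOWG F=OYGY D=YBYR B=WRWB
After move 3 (F'): F=YYOG U=WORR R=BGYG D=BOYR L=BGOW
Query 1: D[0] = B
Query 2: U[2] = R
Query 3: L[3] = W
Query 4: U[3] = R
Query 5: L[1] = G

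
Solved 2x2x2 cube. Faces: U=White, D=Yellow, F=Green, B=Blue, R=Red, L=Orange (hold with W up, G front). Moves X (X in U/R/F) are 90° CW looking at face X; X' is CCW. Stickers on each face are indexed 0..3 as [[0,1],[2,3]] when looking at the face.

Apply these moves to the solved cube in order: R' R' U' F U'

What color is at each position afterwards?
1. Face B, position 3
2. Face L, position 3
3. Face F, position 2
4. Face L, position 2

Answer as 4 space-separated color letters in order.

After move 1 (R'): R=RRRR U=WBWB F=GWGW D=YGYG B=YBYB
After move 2 (R'): R=RRRR U=WYWY F=GBGB D=YWYW B=GBGB
After move 3 (U'): U=YYWW F=OOGB R=GBRR B=RRGB L=GBOO
After move 4 (F): F=GOBO U=YYOB R=WBWR D=RGYW L=GYOW
After move 5 (U'): U=YBYO F=GYBO R=GOWR B=WBGB L=RROW
Query 1: B[3] = B
Query 2: L[3] = W
Query 3: F[2] = B
Query 4: L[2] = O

Answer: B W B O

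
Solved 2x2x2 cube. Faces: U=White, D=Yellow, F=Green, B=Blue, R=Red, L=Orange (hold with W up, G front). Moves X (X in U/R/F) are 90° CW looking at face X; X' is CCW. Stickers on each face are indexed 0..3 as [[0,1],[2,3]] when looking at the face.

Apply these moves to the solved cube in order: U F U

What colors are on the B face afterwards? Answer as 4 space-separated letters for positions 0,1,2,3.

Answer: G Y B B

Derivation:
After move 1 (U): U=WWWW F=RRGG R=BBRR B=OOBB L=GGOO
After move 2 (F): F=GRGR U=WWOG R=WBWR D=RBYY L=GYOY
After move 3 (U): U=OWGW F=WBGR R=OOWR B=GYBB L=GROY
Query: B face = GYBB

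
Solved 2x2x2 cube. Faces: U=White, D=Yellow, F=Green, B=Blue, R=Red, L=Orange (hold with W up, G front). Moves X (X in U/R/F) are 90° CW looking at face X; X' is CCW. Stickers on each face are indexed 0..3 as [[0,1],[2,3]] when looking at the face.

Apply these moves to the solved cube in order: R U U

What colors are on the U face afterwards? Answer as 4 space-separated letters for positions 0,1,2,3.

Answer: G W G W

Derivation:
After move 1 (R): R=RRRR U=WGWG F=GYGY D=YBYB B=WBWB
After move 2 (U): U=WWGG F=RRGY R=WBRR B=OOWB L=GYOO
After move 3 (U): U=GWGW F=WBGY R=OORR B=GYWB L=RROO
Query: U face = GWGW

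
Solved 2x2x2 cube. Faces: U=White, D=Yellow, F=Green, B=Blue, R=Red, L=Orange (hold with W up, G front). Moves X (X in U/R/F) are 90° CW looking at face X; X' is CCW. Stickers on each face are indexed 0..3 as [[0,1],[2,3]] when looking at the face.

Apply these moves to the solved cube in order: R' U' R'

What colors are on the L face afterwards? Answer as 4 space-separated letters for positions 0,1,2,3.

After move 1 (R'): R=RRRR U=WBWB F=GWGW D=YGYG B=YBYB
After move 2 (U'): U=BBWW F=OOGW R=GWRR B=RRYB L=YBOO
After move 3 (R'): R=WRGR U=BYWR F=OBGW D=YOYW B=GRGB
Query: L face = YBOO

Answer: Y B O O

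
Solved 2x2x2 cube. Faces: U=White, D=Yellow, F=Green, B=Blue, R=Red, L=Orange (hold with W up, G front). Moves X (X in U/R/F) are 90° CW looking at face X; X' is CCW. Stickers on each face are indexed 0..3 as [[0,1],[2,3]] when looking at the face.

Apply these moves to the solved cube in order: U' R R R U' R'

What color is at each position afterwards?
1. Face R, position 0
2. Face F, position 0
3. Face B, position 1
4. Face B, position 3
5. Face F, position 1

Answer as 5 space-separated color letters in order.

After move 1 (U'): U=WWWW F=OOGG R=GGRR B=RRBB L=BBOO
After move 2 (R): R=RGRG U=WOWG F=OYGY D=YBYR B=WRWB
After move 3 (R): R=RRGG U=WYWY F=OBGR D=YWYW B=GROB
After move 4 (R): R=GRGR U=WBWR F=OWGW D=YOYG B=YRYB
After move 5 (U'): U=BRWW F=BBGW R=OWGR B=GRYB L=YROO
After move 6 (R'): R=WROG U=BYWG F=BRGW D=YBYW B=GROB
Query 1: R[0] = W
Query 2: F[0] = B
Query 3: B[1] = R
Query 4: B[3] = B
Query 5: F[1] = R

Answer: W B R B R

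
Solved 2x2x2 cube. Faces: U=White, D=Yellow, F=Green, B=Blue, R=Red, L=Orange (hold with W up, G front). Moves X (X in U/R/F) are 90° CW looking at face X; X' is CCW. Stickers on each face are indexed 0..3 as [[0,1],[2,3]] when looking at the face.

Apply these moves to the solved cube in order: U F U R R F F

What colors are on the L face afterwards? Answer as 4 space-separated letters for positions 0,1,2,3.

Answer: G O O R

Derivation:
After move 1 (U): U=WWWW F=RRGG R=BBRR B=OOBB L=GGOO
After move 2 (F): F=GRGR U=WWOG R=WBWR D=RBYY L=GYOY
After move 3 (U): U=OWGW F=WBGR R=OOWR B=GYBB L=GROY
After move 4 (R): R=WORO U=OBGR F=WBGY D=RBYG B=WYWB
After move 5 (R): R=RWOO U=OBGY F=WBGG D=RWYW B=RYBB
After move 6 (F): F=GWGB U=OBYR R=GWYO D=ORYW L=GROW
After move 7 (F): F=GGBW U=OBWR R=YWRO D=YGYW L=GOOR
Query: L face = GOOR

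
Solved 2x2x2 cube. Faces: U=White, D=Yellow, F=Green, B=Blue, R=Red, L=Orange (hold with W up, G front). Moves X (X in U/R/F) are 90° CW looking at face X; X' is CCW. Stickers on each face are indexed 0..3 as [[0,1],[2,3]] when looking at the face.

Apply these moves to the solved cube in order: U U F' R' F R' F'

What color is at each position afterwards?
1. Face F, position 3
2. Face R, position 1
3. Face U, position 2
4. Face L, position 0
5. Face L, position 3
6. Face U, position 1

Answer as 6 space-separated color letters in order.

After move 1 (U): U=WWWW F=RRGG R=BBRR B=OOBB L=GGOO
After move 2 (U): U=WWWW F=BBGG R=OORR B=GGBB L=RROO
After move 3 (F'): F=BGBG U=WWOR R=YOYR D=ROYY L=RWOW
After move 4 (R'): R=ORYY U=WBOG F=BWBR D=RGYG B=YGOB
After move 5 (F): F=BBRW U=WBWW R=ORGY D=YOYG L=RROG
After move 6 (R'): R=RYOG U=WOWY F=BBRW D=YBYW B=GGOB
After move 7 (F'): F=BWBR U=WORO R=BYYG D=RGYW L=RYOW
Query 1: F[3] = R
Query 2: R[1] = Y
Query 3: U[2] = R
Query 4: L[0] = R
Query 5: L[3] = W
Query 6: U[1] = O

Answer: R Y R R W O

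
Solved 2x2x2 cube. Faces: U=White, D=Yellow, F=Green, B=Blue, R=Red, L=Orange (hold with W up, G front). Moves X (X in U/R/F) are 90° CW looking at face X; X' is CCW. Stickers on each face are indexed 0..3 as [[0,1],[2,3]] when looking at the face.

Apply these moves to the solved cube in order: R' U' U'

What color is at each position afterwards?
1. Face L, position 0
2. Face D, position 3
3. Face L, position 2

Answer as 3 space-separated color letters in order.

After move 1 (R'): R=RRRR U=WBWB F=GWGW D=YGYG B=YBYB
After move 2 (U'): U=BBWW F=OOGW R=GWRR B=RRYB L=YBOO
After move 3 (U'): U=BWBW F=YBGW R=OORR B=GWYB L=RROO
Query 1: L[0] = R
Query 2: D[3] = G
Query 3: L[2] = O

Answer: R G O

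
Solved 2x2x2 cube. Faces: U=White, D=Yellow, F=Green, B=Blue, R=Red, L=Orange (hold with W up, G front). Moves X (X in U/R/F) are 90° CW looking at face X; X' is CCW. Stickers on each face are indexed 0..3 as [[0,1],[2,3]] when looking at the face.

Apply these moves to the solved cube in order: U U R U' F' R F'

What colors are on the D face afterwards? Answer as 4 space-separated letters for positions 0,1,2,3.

Answer: W W Y R

Derivation:
After move 1 (U): U=WWWW F=RRGG R=BBRR B=OOBB L=GGOO
After move 2 (U): U=WWWW F=BBGG R=OORR B=GGBB L=RROO
After move 3 (R): R=RORO U=WBWG F=BYGY D=YBYG B=WGWB
After move 4 (U'): U=BGWW F=RRGY R=BYRO B=ROWB L=WGOO
After move 5 (F'): F=RYRG U=BGBR R=BYYO D=GOYG L=WWOW
After move 6 (R): R=YBOY U=BYBG F=RORG D=GWYR B=ROGB
After move 7 (F'): F=OGRR U=BYYO R=WBGY D=WWYR L=WGOB
Query: D face = WWYR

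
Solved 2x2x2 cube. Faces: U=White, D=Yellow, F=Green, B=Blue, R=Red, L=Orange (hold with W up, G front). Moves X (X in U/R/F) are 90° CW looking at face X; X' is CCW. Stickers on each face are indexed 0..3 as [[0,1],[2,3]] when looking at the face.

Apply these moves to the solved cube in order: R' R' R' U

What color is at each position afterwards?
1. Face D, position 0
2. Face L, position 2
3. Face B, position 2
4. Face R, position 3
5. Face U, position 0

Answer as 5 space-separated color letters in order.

After move 1 (R'): R=RRRR U=WBWB F=GWGW D=YGYG B=YBYB
After move 2 (R'): R=RRRR U=WYWY F=GBGB D=YWYW B=GBGB
After move 3 (R'): R=RRRR U=WGWG F=GYGY D=YBYB B=WBWB
After move 4 (U): U=WWGG F=RRGY R=WBRR B=OOWB L=GYOO
Query 1: D[0] = Y
Query 2: L[2] = O
Query 3: B[2] = W
Query 4: R[3] = R
Query 5: U[0] = W

Answer: Y O W R W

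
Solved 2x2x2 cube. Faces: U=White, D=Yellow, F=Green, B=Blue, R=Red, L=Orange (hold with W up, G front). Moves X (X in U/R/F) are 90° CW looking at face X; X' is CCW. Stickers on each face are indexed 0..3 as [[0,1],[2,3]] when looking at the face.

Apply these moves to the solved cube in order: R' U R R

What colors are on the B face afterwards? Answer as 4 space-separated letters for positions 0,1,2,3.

After move 1 (R'): R=RRRR U=WBWB F=GWGW D=YGYG B=YBYB
After move 2 (U): U=WWBB F=RRGW R=YBRR B=OOYB L=GWOO
After move 3 (R): R=RYRB U=WRBW F=RGGG D=YYYO B=BOWB
After move 4 (R): R=RRBY U=WGBG F=RYGO D=YWYB B=WORB
Query: B face = WORB

Answer: W O R B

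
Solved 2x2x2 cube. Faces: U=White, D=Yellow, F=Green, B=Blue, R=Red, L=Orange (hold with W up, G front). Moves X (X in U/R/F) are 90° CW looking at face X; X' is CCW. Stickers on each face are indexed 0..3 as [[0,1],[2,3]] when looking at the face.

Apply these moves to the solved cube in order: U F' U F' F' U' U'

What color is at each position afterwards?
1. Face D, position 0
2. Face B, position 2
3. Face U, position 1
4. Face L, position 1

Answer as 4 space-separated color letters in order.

Answer: W B O O

Derivation:
After move 1 (U): U=WWWW F=RRGG R=BBRR B=OOBB L=GGOO
After move 2 (F'): F=RGRG U=WWBR R=YBYR D=GOYY L=GWOW
After move 3 (U): U=BWRW F=YBRG R=OOYR B=GWBB L=RGOW
After move 4 (F'): F=BGYR U=BWOY R=OOGR D=GWYY L=RWOR
After move 5 (F'): F=GRBY U=BWOG R=WOGR D=WRYY L=RYOO
After move 6 (U'): U=WGBO F=RYBY R=GRGR B=WOBB L=GWOO
After move 7 (U'): U=GOWB F=GWBY R=RYGR B=GRBB L=WOOO
Query 1: D[0] = W
Query 2: B[2] = B
Query 3: U[1] = O
Query 4: L[1] = O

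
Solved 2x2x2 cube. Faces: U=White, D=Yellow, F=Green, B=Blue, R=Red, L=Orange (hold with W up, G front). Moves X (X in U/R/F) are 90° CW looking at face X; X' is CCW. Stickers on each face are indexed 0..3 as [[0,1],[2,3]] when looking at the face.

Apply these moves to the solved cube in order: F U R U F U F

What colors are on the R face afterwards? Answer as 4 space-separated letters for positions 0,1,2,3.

After move 1 (F): F=GGGG U=WWOO R=WRWR D=RRYY L=OYOY
After move 2 (U): U=OWOW F=WRGG R=BBWR B=OYBB L=GGOY
After move 3 (R): R=WBRB U=OROG F=WRGY D=RBYO B=WYWB
After move 4 (U): U=OOGR F=WBGY R=WYRB B=GGWB L=WROY
After move 5 (F): F=GWYB U=OOYR R=GYRB D=RWYO L=WROB
After move 6 (U): U=YORO F=GYYB R=GGRB B=WRWB L=GWOB
After move 7 (F): F=YGBY U=YOBW R=RGOB D=RGYO L=GROW
Query: R face = RGOB

Answer: R G O B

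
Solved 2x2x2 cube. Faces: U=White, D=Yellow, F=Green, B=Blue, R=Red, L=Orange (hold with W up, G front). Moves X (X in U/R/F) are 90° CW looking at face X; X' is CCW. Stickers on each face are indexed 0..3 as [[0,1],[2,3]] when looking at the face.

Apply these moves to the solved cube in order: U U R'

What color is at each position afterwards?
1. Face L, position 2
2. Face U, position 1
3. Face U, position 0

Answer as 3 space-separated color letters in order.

Answer: O B W

Derivation:
After move 1 (U): U=WWWW F=RRGG R=BBRR B=OOBB L=GGOO
After move 2 (U): U=WWWW F=BBGG R=OORR B=GGBB L=RROO
After move 3 (R'): R=OROR U=WBWG F=BWGW D=YBYG B=YGYB
Query 1: L[2] = O
Query 2: U[1] = B
Query 3: U[0] = W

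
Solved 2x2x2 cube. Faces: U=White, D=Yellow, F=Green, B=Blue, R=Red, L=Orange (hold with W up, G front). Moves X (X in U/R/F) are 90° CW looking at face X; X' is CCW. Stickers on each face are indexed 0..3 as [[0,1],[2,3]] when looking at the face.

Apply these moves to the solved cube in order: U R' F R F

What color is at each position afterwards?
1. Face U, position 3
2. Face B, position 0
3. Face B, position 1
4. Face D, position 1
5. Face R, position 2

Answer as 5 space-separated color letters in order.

Answer: Y G O O W

Derivation:
After move 1 (U): U=WWWW F=RRGG R=BBRR B=OOBB L=GGOO
After move 2 (R'): R=BRBR U=WBWO F=RWGW D=YRYG B=YOYB
After move 3 (F): F=GRWW U=WBOG R=WROR D=BBYG L=GYOR
After move 4 (R): R=OWRR U=WROW F=GBWG D=BYYY B=GOBB
After move 5 (F): F=WGGB U=WRRY R=OWWR D=ROYY L=GBOY
Query 1: U[3] = Y
Query 2: B[0] = G
Query 3: B[1] = O
Query 4: D[1] = O
Query 5: R[2] = W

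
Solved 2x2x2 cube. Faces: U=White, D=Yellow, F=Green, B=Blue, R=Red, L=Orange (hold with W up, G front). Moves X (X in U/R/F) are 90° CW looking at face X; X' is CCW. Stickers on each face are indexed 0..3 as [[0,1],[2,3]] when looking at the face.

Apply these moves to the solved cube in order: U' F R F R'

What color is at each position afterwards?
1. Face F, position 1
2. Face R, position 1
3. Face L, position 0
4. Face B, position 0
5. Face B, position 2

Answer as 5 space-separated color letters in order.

After move 1 (U'): U=WWWW F=OOGG R=GGRR B=RRBB L=BBOO
After move 2 (F): F=GOGO U=WWOB R=WGWR D=RGYY L=BYOY
After move 3 (R): R=WWRG U=WOOO F=GGGY D=RBYR B=BRWB
After move 4 (F): F=GGYG U=WOYY R=OWOG D=RWYR L=BROB
After move 5 (R'): R=WGOO U=WWYB F=GOYY D=RGYG B=RRWB
Query 1: F[1] = O
Query 2: R[1] = G
Query 3: L[0] = B
Query 4: B[0] = R
Query 5: B[2] = W

Answer: O G B R W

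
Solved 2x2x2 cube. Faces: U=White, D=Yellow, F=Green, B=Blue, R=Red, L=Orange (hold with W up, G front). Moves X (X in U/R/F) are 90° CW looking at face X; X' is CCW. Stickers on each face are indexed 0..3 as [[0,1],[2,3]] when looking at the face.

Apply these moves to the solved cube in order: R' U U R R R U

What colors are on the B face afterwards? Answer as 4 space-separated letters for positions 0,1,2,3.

Answer: R R G B

Derivation:
After move 1 (R'): R=RRRR U=WBWB F=GWGW D=YGYG B=YBYB
After move 2 (U): U=WWBB F=RRGW R=YBRR B=OOYB L=GWOO
After move 3 (U): U=BWBW F=YBGW R=OORR B=GWYB L=RROO
After move 4 (R): R=RORO U=BBBW F=YGGG D=YYYG B=WWWB
After move 5 (R): R=RROO U=BGBG F=YYGG D=YWYW B=WWBB
After move 6 (R): R=OROR U=BYBG F=YWGW D=YBYW B=GWGB
After move 7 (U): U=BBGY F=ORGW R=GWOR B=RRGB L=YWOO
Query: B face = RRGB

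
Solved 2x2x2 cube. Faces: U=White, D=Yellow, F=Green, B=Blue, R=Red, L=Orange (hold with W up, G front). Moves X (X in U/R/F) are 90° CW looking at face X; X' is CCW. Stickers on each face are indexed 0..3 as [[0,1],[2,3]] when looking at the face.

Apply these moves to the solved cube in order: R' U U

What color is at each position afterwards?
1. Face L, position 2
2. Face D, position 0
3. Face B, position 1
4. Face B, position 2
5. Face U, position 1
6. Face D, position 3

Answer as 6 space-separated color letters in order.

After move 1 (R'): R=RRRR U=WBWB F=GWGW D=YGYG B=YBYB
After move 2 (U): U=WWBB F=RRGW R=YBRR B=OOYB L=GWOO
After move 3 (U): U=BWBW F=YBGW R=OORR B=GWYB L=RROO
Query 1: L[2] = O
Query 2: D[0] = Y
Query 3: B[1] = W
Query 4: B[2] = Y
Query 5: U[1] = W
Query 6: D[3] = G

Answer: O Y W Y W G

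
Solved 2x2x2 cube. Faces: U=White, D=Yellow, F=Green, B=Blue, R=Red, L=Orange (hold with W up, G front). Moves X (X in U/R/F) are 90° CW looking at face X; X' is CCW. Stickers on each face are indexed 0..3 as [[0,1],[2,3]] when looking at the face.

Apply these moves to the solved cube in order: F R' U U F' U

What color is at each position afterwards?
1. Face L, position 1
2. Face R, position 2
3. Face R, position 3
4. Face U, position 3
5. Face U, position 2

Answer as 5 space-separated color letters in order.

Answer: O R W O W

Derivation:
After move 1 (F): F=GGGG U=WWOO R=WRWR D=RRYY L=OYOY
After move 2 (R'): R=RRWW U=WBOB F=GWGO D=RGYG B=YBRB
After move 3 (U): U=OWBB F=RRGO R=YBWW B=OYRB L=GWOY
After move 4 (U): U=BOBW F=YBGO R=OYWW B=GWRB L=RROY
After move 5 (F'): F=BOYG U=BOOW R=GYRW D=RYYG L=RWOB
After move 6 (U): U=OBWO F=GYYG R=GWRW B=RWRB L=BOOB
Query 1: L[1] = O
Query 2: R[2] = R
Query 3: R[3] = W
Query 4: U[3] = O
Query 5: U[2] = W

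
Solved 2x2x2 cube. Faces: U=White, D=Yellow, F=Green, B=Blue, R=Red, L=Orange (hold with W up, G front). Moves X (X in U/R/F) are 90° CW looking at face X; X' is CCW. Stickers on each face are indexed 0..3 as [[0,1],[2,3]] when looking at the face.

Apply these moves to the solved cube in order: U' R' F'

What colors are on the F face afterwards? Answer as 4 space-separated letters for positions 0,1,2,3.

Answer: W W O G

Derivation:
After move 1 (U'): U=WWWW F=OOGG R=GGRR B=RRBB L=BBOO
After move 2 (R'): R=GRGR U=WBWR F=OWGW D=YOYG B=YRYB
After move 3 (F'): F=WWOG U=WBGG R=ORYR D=BOYG L=BROW
Query: F face = WWOG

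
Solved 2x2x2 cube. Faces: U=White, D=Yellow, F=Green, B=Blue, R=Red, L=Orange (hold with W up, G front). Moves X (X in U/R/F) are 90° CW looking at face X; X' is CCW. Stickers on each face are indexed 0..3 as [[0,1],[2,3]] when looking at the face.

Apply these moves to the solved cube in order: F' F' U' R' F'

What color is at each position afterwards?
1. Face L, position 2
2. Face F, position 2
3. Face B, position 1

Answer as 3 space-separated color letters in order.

After move 1 (F'): F=GGGG U=WWRR R=YRYR D=OOYY L=OWOW
After move 2 (F'): F=GGGG U=WWYY R=OROR D=WWYY L=OROR
After move 3 (U'): U=WYWY F=ORGG R=GGOR B=ORBB L=BBOR
After move 4 (R'): R=GRGO U=WBWO F=OYGY D=WRYG B=YRWB
After move 5 (F'): F=YYOG U=WBGG R=RRWO D=BRYG L=BOOW
Query 1: L[2] = O
Query 2: F[2] = O
Query 3: B[1] = R

Answer: O O R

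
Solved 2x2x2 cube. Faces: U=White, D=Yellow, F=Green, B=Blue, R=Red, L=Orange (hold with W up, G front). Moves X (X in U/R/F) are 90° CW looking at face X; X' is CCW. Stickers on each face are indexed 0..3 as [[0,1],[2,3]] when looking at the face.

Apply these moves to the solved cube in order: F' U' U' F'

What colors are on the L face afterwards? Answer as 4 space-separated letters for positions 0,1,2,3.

After move 1 (F'): F=GGGG U=WWRR R=YRYR D=OOYY L=OWOW
After move 2 (U'): U=WRWR F=OWGG R=GGYR B=YRBB L=BBOW
After move 3 (U'): U=RRWW F=BBGG R=OWYR B=GGBB L=YROW
After move 4 (F'): F=BGBG U=RROY R=OWOR D=RWYY L=YWOW
Query: L face = YWOW

Answer: Y W O W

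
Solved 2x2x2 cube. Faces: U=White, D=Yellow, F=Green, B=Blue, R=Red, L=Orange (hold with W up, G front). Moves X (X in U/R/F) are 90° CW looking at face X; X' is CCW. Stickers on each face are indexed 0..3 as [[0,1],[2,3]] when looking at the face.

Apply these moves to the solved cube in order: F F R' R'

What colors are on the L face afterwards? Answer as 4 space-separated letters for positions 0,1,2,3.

After move 1 (F): F=GGGG U=WWOO R=WRWR D=RRYY L=OYOY
After move 2 (F): F=GGGG U=WWYY R=OROR D=WWYY L=OROR
After move 3 (R'): R=RROO U=WBYB F=GWGY D=WGYG B=YBWB
After move 4 (R'): R=RORO U=WWYY F=GBGB D=WWYY B=GBGB
Query: L face = OROR

Answer: O R O R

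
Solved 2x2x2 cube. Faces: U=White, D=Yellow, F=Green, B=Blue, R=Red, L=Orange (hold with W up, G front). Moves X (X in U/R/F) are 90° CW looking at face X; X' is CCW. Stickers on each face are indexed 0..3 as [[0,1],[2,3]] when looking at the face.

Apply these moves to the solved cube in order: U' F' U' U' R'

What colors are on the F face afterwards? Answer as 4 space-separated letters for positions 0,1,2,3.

Answer: R G O W

Derivation:
After move 1 (U'): U=WWWW F=OOGG R=GGRR B=RRBB L=BBOO
After move 2 (F'): F=OGOG U=WWGR R=YGYR D=BOYY L=BWOW
After move 3 (U'): U=WRWG F=BWOG R=OGYR B=YGBB L=RROW
After move 4 (U'): U=RGWW F=RROG R=BWYR B=OGBB L=YGOW
After move 5 (R'): R=WRBY U=RBWO F=RGOW D=BRYG B=YGOB
Query: F face = RGOW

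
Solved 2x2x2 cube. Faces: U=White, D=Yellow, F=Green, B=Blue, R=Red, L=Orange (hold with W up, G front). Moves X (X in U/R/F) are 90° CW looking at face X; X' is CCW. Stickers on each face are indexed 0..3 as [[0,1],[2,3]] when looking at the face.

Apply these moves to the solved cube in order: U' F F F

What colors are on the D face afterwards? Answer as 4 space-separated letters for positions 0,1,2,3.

Answer: B O Y Y

Derivation:
After move 1 (U'): U=WWWW F=OOGG R=GGRR B=RRBB L=BBOO
After move 2 (F): F=GOGO U=WWOB R=WGWR D=RGYY L=BYOY
After move 3 (F): F=GGOO U=WWYY R=OGBR D=WWYY L=BROG
After move 4 (F): F=OGOG U=WWGR R=YGYR D=BOYY L=BWOW
Query: D face = BOYY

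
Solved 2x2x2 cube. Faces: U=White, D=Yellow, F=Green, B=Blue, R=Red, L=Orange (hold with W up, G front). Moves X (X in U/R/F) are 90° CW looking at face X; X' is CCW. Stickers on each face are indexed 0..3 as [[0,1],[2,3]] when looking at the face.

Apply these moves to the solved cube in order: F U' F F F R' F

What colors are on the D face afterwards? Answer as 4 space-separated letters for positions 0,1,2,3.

After move 1 (F): F=GGGG U=WWOO R=WRWR D=RRYY L=OYOY
After move 2 (U'): U=WOWO F=OYGG R=GGWR B=WRBB L=BBOY
After move 3 (F): F=GOGY U=WOYB R=WGOR D=WGYY L=BROR
After move 4 (F): F=GGYO U=WORR R=YGBR D=OWYY L=BWOG
After move 5 (F): F=YGOG U=WOGW R=RGRR D=BYYY L=BOOW
After move 6 (R'): R=GRRR U=WBGW F=YOOW D=BGYG B=YRYB
After move 7 (F): F=OYWO U=WBWO R=GRWR D=RGYG L=BBOG
Query: D face = RGYG

Answer: R G Y G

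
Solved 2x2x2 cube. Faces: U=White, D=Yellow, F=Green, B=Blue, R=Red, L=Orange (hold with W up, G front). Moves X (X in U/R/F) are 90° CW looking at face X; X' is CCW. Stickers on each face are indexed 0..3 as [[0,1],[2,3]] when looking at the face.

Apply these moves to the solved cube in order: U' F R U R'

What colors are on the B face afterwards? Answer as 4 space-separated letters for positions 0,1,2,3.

Answer: R Y B B

Derivation:
After move 1 (U'): U=WWWW F=OOGG R=GGRR B=RRBB L=BBOO
After move 2 (F): F=GOGO U=WWOB R=WGWR D=RGYY L=BYOY
After move 3 (R): R=WWRG U=WOOO F=GGGY D=RBYR B=BRWB
After move 4 (U): U=OWOO F=WWGY R=BRRG B=BYWB L=GGOY
After move 5 (R'): R=RGBR U=OWOB F=WWGO D=RWYY B=RYBB
Query: B face = RYBB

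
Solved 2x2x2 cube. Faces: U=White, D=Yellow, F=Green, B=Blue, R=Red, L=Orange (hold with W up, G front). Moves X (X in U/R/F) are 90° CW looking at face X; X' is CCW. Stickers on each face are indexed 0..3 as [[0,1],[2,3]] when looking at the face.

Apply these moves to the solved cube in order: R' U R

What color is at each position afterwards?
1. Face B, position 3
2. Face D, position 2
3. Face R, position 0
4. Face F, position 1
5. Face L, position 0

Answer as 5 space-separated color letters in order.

Answer: B Y R G G

Derivation:
After move 1 (R'): R=RRRR U=WBWB F=GWGW D=YGYG B=YBYB
After move 2 (U): U=WWBB F=RRGW R=YBRR B=OOYB L=GWOO
After move 3 (R): R=RYRB U=WRBW F=RGGG D=YYYO B=BOWB
Query 1: B[3] = B
Query 2: D[2] = Y
Query 3: R[0] = R
Query 4: F[1] = G
Query 5: L[0] = G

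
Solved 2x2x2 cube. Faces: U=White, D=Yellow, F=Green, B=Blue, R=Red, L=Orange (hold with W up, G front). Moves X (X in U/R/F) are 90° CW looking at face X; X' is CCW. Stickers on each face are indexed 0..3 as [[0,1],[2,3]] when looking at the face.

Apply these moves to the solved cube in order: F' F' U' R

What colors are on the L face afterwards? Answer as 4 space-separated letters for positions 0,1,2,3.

After move 1 (F'): F=GGGG U=WWRR R=YRYR D=OOYY L=OWOW
After move 2 (F'): F=GGGG U=WWYY R=OROR D=WWYY L=OROR
After move 3 (U'): U=WYWY F=ORGG R=GGOR B=ORBB L=BBOR
After move 4 (R): R=OGRG U=WRWG F=OWGY D=WBYO B=YRYB
Query: L face = BBOR

Answer: B B O R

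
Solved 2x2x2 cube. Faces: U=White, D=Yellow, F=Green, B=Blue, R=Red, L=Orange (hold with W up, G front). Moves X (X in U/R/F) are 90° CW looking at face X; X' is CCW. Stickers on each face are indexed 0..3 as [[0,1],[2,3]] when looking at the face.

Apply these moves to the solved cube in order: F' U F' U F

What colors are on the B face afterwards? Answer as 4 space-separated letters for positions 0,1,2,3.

Answer: G W B B

Derivation:
After move 1 (F'): F=GGGG U=WWRR R=YRYR D=OOYY L=OWOW
After move 2 (U): U=RWRW F=YRGG R=BBYR B=OWBB L=GGOW
After move 3 (F'): F=RGYG U=RWBY R=OBOR D=GWYY L=GWOR
After move 4 (U): U=BRYW F=OBYG R=OWOR B=GWBB L=RGOR
After move 5 (F): F=YOGB U=BRRG R=YWWR D=OOYY L=RGOW
Query: B face = GWBB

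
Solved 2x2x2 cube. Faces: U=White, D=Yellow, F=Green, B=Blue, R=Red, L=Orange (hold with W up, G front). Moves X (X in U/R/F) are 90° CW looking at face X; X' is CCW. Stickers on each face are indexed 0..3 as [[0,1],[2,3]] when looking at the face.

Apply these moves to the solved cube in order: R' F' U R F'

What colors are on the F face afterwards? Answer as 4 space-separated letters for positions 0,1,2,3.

Answer: O G G G

Derivation:
After move 1 (R'): R=RRRR U=WBWB F=GWGW D=YGYG B=YBYB
After move 2 (F'): F=WWGG U=WBRR R=GRYR D=OOYG L=OBOW
After move 3 (U): U=RWRB F=GRGG R=YBYR B=OBYB L=WWOW
After move 4 (R): R=YYRB U=RRRG F=GOGG D=OYYO B=BBWB
After move 5 (F'): F=OGGG U=RRYR R=YYOB D=WWYO L=WGOR
Query: F face = OGGG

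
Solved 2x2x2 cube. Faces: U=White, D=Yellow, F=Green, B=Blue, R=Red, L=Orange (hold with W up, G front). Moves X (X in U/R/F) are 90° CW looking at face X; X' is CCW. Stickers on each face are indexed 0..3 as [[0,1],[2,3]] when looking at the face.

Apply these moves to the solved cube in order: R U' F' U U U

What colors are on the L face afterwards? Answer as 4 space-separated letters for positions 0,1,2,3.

After move 1 (R): R=RRRR U=WGWG F=GYGY D=YBYB B=WBWB
After move 2 (U'): U=GGWW F=OOGY R=GYRR B=RRWB L=WBOO
After move 3 (F'): F=OYOG U=GGGR R=BYYR D=BOYB L=WWOW
After move 4 (U): U=GGRG F=BYOG R=RRYR B=WWWB L=OYOW
After move 5 (U): U=RGGG F=RROG R=WWYR B=OYWB L=BYOW
After move 6 (U): U=GRGG F=WWOG R=OYYR B=BYWB L=RROW
Query: L face = RROW

Answer: R R O W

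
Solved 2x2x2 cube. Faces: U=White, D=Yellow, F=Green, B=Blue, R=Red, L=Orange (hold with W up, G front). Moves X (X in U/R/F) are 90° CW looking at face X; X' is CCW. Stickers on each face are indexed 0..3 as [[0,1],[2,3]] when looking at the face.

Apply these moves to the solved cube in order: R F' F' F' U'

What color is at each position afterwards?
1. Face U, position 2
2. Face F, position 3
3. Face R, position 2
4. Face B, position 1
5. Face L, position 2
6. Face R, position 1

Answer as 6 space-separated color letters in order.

Answer: W Y G R O G

Derivation:
After move 1 (R): R=RRRR U=WGWG F=GYGY D=YBYB B=WBWB
After move 2 (F'): F=YYGG U=WGRR R=BRYR D=OOYB L=OGOW
After move 3 (F'): F=YGYG U=WGBY R=OROR D=GWYB L=OROR
After move 4 (F'): F=GGYY U=WGOO R=WRGR D=RRYB L=OYOB
After move 5 (U'): U=GOWO F=OYYY R=GGGR B=WRWB L=WBOB
Query 1: U[2] = W
Query 2: F[3] = Y
Query 3: R[2] = G
Query 4: B[1] = R
Query 5: L[2] = O
Query 6: R[1] = G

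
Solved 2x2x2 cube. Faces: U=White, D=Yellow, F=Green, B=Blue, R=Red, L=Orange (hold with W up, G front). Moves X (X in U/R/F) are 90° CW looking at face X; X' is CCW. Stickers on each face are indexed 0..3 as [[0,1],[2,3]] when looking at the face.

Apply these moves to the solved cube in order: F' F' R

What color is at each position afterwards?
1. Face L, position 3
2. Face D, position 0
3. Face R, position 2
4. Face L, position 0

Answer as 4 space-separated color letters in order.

Answer: R W R O

Derivation:
After move 1 (F'): F=GGGG U=WWRR R=YRYR D=OOYY L=OWOW
After move 2 (F'): F=GGGG U=WWYY R=OROR D=WWYY L=OROR
After move 3 (R): R=OORR U=WGYG F=GWGY D=WBYB B=YBWB
Query 1: L[3] = R
Query 2: D[0] = W
Query 3: R[2] = R
Query 4: L[0] = O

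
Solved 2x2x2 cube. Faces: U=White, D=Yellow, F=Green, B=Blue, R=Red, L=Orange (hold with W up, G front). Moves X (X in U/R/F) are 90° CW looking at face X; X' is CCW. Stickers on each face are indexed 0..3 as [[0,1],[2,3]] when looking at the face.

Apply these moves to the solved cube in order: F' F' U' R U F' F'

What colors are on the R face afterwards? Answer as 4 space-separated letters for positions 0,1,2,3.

Answer: R R W G

Derivation:
After move 1 (F'): F=GGGG U=WWRR R=YRYR D=OOYY L=OWOW
After move 2 (F'): F=GGGG U=WWYY R=OROR D=WWYY L=OROR
After move 3 (U'): U=WYWY F=ORGG R=GGOR B=ORBB L=BBOR
After move 4 (R): R=OGRG U=WRWG F=OWGY D=WBYO B=YRYB
After move 5 (U): U=WWGR F=OGGY R=YRRG B=BBYB L=OWOR
After move 6 (F'): F=GYOG U=WWYR R=BRWG D=WRYO L=OROG
After move 7 (F'): F=YGGO U=WWBW R=RRWG D=RGYO L=OROY
Query: R face = RRWG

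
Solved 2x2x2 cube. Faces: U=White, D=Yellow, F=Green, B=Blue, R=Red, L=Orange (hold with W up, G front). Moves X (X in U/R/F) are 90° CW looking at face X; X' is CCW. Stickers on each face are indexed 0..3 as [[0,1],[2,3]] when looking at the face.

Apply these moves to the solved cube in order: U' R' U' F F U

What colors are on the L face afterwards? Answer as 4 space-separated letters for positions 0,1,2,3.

Answer: W G O O

Derivation:
After move 1 (U'): U=WWWW F=OOGG R=GGRR B=RRBB L=BBOO
After move 2 (R'): R=GRGR U=WBWR F=OWGW D=YOYG B=YRYB
After move 3 (U'): U=BRWW F=BBGW R=OWGR B=GRYB L=YROO
After move 4 (F): F=GBWB U=BROR R=WWWR D=GOYG L=YYOO
After move 5 (F): F=WGBB U=BROY R=OWRR D=WWYG L=YGOO
After move 6 (U): U=OBYR F=OWBB R=GRRR B=YGYB L=WGOO
Query: L face = WGOO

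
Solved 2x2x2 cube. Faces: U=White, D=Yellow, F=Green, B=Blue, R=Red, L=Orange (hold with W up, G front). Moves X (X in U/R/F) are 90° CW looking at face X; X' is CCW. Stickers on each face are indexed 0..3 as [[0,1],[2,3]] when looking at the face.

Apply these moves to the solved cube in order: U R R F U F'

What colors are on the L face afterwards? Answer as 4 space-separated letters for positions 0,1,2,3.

Answer: G Y O G

Derivation:
After move 1 (U): U=WWWW F=RRGG R=BBRR B=OOBB L=GGOO
After move 2 (R): R=RBRB U=WRWG F=RYGY D=YBYO B=WOWB
After move 3 (R): R=RRBB U=WYWY F=RBGO D=YWYW B=GORB
After move 4 (F): F=GROB U=WYOG R=WRYB D=BRYW L=GYOW
After move 5 (U): U=OWGY F=WROB R=GOYB B=GYRB L=GROW
After move 6 (F'): F=RBWO U=OWGY R=ROBB D=RWYW L=GYOG
Query: L face = GYOG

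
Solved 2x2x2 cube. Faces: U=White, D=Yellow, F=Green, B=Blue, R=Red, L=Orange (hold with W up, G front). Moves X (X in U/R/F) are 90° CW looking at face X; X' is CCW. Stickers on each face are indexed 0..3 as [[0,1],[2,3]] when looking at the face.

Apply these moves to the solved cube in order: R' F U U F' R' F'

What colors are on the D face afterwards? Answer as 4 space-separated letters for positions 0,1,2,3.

Answer: W B Y W

Derivation:
After move 1 (R'): R=RRRR U=WBWB F=GWGW D=YGYG B=YBYB
After move 2 (F): F=GGWW U=WBOO R=WRBR D=RRYG L=OYOG
After move 3 (U): U=OWOB F=WRWW R=YBBR B=OYYB L=GGOG
After move 4 (U): U=OOBW F=YBWW R=OYBR B=GGYB L=WROG
After move 5 (F'): F=BWYW U=OOOB R=RYRR D=RGYG L=WWOB
After move 6 (R'): R=YRRR U=OYOG F=BOYB D=RWYW B=GGGB
After move 7 (F'): F=OBBY U=OYYR R=WRRR D=WBYW L=WGOO
Query: D face = WBYW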